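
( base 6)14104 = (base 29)2HP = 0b100010011000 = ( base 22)4C0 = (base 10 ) 2200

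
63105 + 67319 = 130424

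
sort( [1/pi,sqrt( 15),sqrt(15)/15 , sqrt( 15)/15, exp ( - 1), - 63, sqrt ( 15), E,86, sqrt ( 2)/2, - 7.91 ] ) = [ - 63, -7.91,sqrt ( 15 )/15,sqrt(15) /15,1/pi,exp( - 1),sqrt(2)/2,E,sqrt(15),  sqrt(15 ),86]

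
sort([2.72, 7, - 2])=[  -  2, 2.72,7 ] 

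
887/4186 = 887/4186 = 0.21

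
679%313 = 53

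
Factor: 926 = 2^1*463^1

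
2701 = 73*37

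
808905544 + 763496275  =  1572401819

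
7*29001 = 203007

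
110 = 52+58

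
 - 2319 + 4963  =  2644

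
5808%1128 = 168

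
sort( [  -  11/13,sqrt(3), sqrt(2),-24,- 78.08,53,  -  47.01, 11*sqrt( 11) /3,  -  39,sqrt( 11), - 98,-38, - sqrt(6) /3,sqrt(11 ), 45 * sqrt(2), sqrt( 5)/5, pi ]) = [ - 98, - 78.08,  -  47.01 , - 39, - 38, - 24, - 11/13, - sqrt(6 )/3 , sqrt( 5)/5, sqrt(2),sqrt(3 ), pi, sqrt( 11), sqrt(11 ),11 *sqrt(11) /3,  53,45*sqrt( 2) ] 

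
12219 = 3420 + 8799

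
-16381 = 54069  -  70450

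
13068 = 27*484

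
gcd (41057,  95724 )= 1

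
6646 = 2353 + 4293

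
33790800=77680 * 435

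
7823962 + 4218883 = 12042845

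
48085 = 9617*5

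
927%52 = 43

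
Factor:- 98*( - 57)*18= 2^2*3^3*7^2*19^1 = 100548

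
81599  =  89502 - 7903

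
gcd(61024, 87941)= 1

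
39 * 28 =1092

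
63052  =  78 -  - 62974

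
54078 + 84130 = 138208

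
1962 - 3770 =-1808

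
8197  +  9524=17721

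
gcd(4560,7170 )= 30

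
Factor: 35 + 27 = 62  =  2^1*31^1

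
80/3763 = 80/3763 = 0.02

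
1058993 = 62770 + 996223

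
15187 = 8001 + 7186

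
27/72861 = 9/24287= 0.00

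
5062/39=5062/39 = 129.79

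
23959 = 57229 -33270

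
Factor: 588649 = 588649^1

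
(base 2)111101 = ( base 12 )51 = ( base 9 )67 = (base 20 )31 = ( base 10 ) 61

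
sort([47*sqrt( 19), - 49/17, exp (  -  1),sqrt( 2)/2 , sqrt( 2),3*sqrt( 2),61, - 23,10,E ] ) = [-23,- 49/17,  exp( - 1),sqrt( 2 )/2,sqrt( 2 ),E,3*sqrt( 2), 10, 61,47 * sqrt( 19) ]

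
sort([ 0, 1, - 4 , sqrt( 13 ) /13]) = [ - 4,0,sqrt( 13) /13 , 1] 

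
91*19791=1800981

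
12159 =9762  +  2397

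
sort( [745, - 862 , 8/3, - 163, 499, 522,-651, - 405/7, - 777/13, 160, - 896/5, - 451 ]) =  [ - 862, - 651, - 451, - 896/5,-163, - 777/13, - 405/7,8/3,160, 499,  522 , 745]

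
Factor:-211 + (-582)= - 793 = - 13^1*61^1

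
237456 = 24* 9894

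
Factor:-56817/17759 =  - 963/301 = - 3^2*7^( - 1 )* 43^( - 1)*107^1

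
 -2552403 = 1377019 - 3929422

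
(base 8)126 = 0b1010110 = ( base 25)3b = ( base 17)51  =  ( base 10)86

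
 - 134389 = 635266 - 769655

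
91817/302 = 304 + 9/302  =  304.03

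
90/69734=45/34867 = 0.00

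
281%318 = 281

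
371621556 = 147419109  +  224202447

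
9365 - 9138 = 227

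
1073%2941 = 1073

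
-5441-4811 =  - 10252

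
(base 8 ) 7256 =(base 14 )1526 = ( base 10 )3758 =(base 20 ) 97i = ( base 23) 729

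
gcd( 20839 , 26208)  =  91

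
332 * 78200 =25962400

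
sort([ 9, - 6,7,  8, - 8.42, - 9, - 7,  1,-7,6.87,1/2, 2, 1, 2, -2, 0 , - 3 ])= [ - 9, -8.42, - 7, -7,-6, -3, - 2, 0,1/2,1, 1,2, 2, 6.87, 7,8, 9 ]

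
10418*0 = 0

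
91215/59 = 91215/59=1546.02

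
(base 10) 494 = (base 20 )14e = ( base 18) 198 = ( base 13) 2c0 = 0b111101110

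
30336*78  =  2366208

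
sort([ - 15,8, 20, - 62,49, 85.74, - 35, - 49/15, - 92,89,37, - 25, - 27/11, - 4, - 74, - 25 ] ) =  [ - 92, - 74 , - 62, - 35, - 25,  -  25 , - 15, - 4, - 49/15,  -  27/11, 8, 20, 37,49, 85.74,  89 ] 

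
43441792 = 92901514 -49459722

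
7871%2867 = 2137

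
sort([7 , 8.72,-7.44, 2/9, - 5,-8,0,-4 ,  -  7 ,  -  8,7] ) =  [ - 8,-8, - 7.44,- 7, - 5, - 4 , 0 , 2/9, 7, 7 , 8.72]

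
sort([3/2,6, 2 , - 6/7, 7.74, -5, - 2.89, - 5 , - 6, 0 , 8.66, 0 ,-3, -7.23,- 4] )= [ - 7.23, - 6 , - 5, - 5, - 4, - 3, - 2.89, - 6/7,0, 0 , 3/2 , 2, 6 , 7.74,8.66]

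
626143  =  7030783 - 6404640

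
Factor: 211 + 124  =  335 = 5^1*67^1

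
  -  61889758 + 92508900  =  30619142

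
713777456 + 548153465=1261930921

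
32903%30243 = 2660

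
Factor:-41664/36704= -42/37  =  -2^1*3^1*7^1 * 37^(  -  1 )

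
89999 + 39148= 129147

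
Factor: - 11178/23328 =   -  2^( - 4)*3^( - 1 )*23^1 = - 23/48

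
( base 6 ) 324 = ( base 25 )4o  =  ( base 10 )124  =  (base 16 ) 7C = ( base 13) 97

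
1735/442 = 3+409/442= 3.93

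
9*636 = 5724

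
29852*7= 208964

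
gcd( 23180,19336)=4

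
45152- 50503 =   -  5351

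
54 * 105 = 5670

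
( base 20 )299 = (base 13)5B1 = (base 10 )989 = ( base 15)45E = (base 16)3DD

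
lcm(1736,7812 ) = 15624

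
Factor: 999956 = 2^2*249989^1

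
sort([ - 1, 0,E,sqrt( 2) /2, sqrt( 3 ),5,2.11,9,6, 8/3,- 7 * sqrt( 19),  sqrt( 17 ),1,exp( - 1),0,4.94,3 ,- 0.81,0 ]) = [-7*sqrt( 19),-1, - 0.81,0,0,0, exp( - 1),sqrt( 2) /2,1,sqrt( 3 ), 2.11, 8/3,  E, 3 , sqrt( 17), 4.94, 5, 6,9 ]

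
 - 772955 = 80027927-80800882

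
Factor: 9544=2^3 * 1193^1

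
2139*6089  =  13024371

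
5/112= 5/112 = 0.04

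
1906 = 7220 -5314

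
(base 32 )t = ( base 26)13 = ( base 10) 29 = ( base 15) 1e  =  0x1D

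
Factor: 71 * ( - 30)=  - 2130 = - 2^1*3^1*5^1*71^1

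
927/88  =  10 + 47/88 = 10.53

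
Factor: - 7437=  - 3^1*37^1*67^1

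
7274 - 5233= 2041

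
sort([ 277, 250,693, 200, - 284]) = [  -  284 , 200,  250 , 277, 693]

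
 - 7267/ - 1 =7267+0/1=7267.00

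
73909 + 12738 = 86647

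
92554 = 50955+41599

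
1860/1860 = 1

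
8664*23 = 199272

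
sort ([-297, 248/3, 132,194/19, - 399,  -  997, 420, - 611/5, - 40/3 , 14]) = [ - 997,-399, - 297,-611/5,-40/3,194/19, 14,248/3,132, 420 ]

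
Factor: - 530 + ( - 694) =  - 1224 = - 2^3*3^2 * 17^1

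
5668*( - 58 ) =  - 328744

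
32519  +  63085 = 95604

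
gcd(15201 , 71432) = 1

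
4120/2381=1+ 1739/2381 = 1.73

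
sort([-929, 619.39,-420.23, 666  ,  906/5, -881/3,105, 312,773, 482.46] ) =[ -929, - 420.23,-881/3, 105, 906/5,312,482.46,619.39,666,773 ]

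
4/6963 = 4/6963  =  0.00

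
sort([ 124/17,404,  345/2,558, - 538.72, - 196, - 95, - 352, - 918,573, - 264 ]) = [ - 918, - 538.72, - 352 ,  -  264 ,  -  196, - 95, 124/17,345/2 , 404,558, 573 ] 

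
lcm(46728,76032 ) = 4485888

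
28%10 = 8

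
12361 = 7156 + 5205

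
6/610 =3/305  =  0.01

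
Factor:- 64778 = -2^1*7^2*661^1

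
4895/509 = 4895/509 =9.62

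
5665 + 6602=12267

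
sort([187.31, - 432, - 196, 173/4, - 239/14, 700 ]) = [ - 432, - 196,-239/14,173/4, 187.31, 700 ]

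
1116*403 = 449748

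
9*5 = 45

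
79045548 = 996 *79363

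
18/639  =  2/71 = 0.03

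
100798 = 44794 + 56004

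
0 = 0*717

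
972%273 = 153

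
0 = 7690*0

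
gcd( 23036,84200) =4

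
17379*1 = 17379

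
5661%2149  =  1363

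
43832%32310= 11522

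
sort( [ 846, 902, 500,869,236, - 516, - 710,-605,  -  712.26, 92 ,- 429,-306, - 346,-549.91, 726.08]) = [ - 712.26,  -  710 ,-605, - 549.91 , - 516,-429,-346, - 306, 92, 236, 500,726.08, 846 , 869,  902]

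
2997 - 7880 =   -  4883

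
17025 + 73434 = 90459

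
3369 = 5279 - 1910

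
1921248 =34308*56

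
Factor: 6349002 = 2^1 * 3^1 *11^1*19^1*61^1*83^1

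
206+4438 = 4644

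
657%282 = 93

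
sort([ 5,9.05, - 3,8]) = [ - 3, 5,  8, 9.05]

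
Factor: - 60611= - 60611^1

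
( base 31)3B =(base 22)4g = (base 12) 88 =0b1101000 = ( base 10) 104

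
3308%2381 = 927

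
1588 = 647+941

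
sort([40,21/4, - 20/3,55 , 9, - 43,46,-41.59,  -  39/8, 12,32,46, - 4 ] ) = [ - 43, - 41.59, - 20/3 , -39/8, - 4 , 21/4, 9 , 12, 32,  40, 46 , 46, 55 ]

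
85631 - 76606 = 9025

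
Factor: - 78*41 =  -2^1*3^1*13^1*41^1= -  3198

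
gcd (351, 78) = 39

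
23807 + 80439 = 104246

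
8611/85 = 101+ 26/85 = 101.31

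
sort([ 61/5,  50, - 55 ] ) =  [ - 55, 61/5,  50] 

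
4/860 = 1/215  =  0.00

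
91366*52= 4751032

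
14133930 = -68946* (-205) 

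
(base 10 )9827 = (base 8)23143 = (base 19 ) 1844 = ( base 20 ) 14b7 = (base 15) 2DA2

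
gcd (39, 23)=1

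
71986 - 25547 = 46439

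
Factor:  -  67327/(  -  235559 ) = 13^1*5179^1*235559^( - 1)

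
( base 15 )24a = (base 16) 208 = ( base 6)2224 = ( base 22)11e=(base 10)520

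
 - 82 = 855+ - 937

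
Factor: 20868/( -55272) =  - 37/98 =-  2^( - 1 )*7^( - 2)*37^1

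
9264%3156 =2952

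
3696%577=234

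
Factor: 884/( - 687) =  - 2^2*3^( - 1 )*13^1*17^1*229^(-1 )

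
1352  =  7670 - 6318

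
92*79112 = 7278304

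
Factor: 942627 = 3^1*7^1* 44887^1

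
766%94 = 14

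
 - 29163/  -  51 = 9721/17 = 571.82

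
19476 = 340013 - 320537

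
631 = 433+198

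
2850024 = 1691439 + 1158585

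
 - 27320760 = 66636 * (-410) 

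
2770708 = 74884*37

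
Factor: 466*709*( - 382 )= -2^2*191^1*233^1*709^1 = - 126210508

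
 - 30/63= -10/21 = -0.48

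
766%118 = 58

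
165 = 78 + 87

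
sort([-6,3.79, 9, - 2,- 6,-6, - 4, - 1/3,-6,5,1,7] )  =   [ - 6,-6,-6, - 6,  -  4 ,-2, - 1/3,  1,3.79,5 , 7,9 ] 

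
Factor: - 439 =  - 439^1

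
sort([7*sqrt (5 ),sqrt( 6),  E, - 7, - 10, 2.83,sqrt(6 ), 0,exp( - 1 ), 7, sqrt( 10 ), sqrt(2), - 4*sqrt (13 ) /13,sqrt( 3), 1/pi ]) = [-10, - 7, - 4*sqrt(13 )/13, 0,1/pi,exp( -1)  ,  sqrt(2 ), sqrt(3), sqrt(6), sqrt(6) , E, 2.83, sqrt( 10 ),  7,7*sqrt( 5)] 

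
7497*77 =577269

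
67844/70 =4846/5 = 969.20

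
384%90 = 24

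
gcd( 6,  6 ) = 6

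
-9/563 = -1 + 554/563 = - 0.02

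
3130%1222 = 686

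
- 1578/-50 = 31  +  14/25 = 31.56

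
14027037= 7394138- - 6632899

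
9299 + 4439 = 13738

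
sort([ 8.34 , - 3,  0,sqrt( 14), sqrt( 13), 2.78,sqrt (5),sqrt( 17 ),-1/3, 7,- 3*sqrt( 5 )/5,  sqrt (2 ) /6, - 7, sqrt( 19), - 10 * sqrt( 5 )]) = [ - 10*sqrt ( 5), - 7, - 3, - 3*sqrt(5 )/5, - 1/3  ,  0 , sqrt( 2 ) /6 , sqrt( 5), 2.78,sqrt(13), sqrt( 14) , sqrt( 17),sqrt( 19 ), 7,  8.34 ]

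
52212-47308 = 4904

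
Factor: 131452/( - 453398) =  - 2^1*11^(- 1 )  *  37^( - 1 )*59^1 = - 118/407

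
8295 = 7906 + 389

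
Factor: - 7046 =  - 2^1*13^1 * 271^1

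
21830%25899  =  21830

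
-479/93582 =-479/93582 = -0.01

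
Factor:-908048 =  - 2^4*19^1*29^1*103^1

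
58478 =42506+15972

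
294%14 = 0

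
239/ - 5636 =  - 239/5636 = - 0.04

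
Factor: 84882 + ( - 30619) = 11^1*4933^1 = 54263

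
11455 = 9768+1687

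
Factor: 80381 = 7^1 *11483^1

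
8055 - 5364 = 2691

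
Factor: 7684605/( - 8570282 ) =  - 2^( - 1)*3^3*5^1*7^( - 1)*131^( - 1 )*4673^ ( - 1 )*56923^1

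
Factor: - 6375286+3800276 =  - 2575010= - 2^1 * 5^1*257501^1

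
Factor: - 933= -3^1 * 311^1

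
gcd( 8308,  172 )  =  4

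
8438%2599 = 641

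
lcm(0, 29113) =0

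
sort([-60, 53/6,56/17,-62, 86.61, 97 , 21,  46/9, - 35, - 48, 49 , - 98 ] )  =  [-98 , -62, - 60, - 48, - 35, 56/17, 46/9, 53/6,21,49,  86.61, 97]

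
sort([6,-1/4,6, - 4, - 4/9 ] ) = [ -4, - 4/9, - 1/4, 6,6 ]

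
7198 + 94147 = 101345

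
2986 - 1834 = 1152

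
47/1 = 47 = 47.00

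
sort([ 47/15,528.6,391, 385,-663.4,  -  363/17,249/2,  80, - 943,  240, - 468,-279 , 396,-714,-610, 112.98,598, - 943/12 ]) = [-943, - 714,-663.4,  -  610, - 468 ,-279, - 943/12,-363/17,47/15, 80, 112.98,249/2,240,385,391,396,528.6 , 598 ] 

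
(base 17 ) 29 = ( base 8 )53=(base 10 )43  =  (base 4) 223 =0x2b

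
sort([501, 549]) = [ 501,  549]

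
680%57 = 53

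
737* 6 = 4422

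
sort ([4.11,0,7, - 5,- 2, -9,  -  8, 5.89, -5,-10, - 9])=[ - 10, - 9,- 9, - 8,- 5,- 5, - 2, 0,4.11,5.89 , 7]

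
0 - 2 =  -2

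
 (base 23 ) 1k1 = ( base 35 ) sa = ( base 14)50A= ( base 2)1111011110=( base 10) 990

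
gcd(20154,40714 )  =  2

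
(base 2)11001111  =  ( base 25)87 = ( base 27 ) 7I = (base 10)207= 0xCF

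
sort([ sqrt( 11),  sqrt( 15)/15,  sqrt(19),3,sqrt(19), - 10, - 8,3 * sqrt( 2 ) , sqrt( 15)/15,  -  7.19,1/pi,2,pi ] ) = [ - 10, -8, - 7.19,sqrt( 15)/15 , sqrt( 15)/15,  1/pi,2, 3,pi,sqrt(11),3*sqrt( 2),sqrt(19),sqrt( 19 ) ] 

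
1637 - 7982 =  - 6345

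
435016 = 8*54377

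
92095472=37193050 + 54902422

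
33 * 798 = 26334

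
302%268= 34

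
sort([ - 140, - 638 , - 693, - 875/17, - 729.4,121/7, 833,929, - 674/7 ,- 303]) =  [-729.4, - 693, - 638, - 303,  -  140 , - 674/7, - 875/17,121/7,833,929]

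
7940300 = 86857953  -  78917653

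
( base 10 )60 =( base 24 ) 2c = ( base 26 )28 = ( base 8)74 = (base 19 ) 33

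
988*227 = 224276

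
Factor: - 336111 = - 3^1*199^1*563^1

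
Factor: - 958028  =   - 2^2*53^1*4519^1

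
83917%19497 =5929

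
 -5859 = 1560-7419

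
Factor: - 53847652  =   - 2^2*13461913^1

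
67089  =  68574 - 1485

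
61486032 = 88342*696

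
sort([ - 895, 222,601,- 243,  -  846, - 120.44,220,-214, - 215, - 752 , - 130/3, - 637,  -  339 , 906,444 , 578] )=[-895,- 846, - 752,-637, - 339,  -  243 , - 215, - 214, - 120.44, - 130/3,220,222, 444,  578, 601,906]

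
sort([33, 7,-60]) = [ - 60,7 , 33]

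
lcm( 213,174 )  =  12354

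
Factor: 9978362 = 2^1*4989181^1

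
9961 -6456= 3505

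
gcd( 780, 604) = 4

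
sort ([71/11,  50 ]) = [71/11,  50] 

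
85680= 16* 5355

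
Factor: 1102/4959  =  2^1*3^ ( - 2) = 2/9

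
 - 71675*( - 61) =4372175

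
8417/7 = 8417/7=1202.43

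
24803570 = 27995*886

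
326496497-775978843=-449482346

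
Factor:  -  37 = - 37^1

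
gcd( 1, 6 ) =1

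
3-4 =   -  1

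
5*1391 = 6955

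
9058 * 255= 2309790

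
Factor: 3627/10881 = 3^( - 1) = 1/3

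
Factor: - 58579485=-3^1*5^1* 3905299^1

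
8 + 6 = 14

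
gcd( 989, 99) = 1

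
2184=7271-5087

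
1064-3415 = - 2351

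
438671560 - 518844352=-80172792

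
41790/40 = 1044 + 3/4= 1044.75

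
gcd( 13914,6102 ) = 18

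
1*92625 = 92625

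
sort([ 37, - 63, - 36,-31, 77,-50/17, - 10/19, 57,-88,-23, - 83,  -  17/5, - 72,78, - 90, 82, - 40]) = [  -  90,-88, - 83, - 72, - 63,-40, - 36,  -  31, - 23, -17/5, - 50/17, - 10/19, 37, 57, 77, 78, 82 ]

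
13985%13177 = 808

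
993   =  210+783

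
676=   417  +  259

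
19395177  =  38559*503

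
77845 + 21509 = 99354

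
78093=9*8677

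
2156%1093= 1063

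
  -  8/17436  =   - 1 + 4357/4359 = -0.00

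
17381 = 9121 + 8260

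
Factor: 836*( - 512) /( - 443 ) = 2^11*11^1 *19^1*443^(- 1 ) = 428032/443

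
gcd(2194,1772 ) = 2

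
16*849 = 13584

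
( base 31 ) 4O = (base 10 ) 148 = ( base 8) 224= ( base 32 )4K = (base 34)4c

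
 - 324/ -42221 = 324/42221 = 0.01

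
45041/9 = 45041/9  =  5004.56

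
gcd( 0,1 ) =1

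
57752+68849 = 126601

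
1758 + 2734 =4492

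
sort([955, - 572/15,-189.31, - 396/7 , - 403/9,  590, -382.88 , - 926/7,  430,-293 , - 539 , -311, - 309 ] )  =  [ -539,-382.88,- 311,-309,-293, - 189.31,  -  926/7,  -  396/7,  -  403/9, - 572/15, 430,590 , 955 ]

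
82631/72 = 82631/72= 1147.65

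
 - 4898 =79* ( - 62)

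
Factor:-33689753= - 33689753^1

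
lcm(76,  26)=988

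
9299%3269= 2761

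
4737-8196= - 3459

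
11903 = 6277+5626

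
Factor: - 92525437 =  - 1151^1*80387^1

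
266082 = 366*727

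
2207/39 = 2207/39= 56.59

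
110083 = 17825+92258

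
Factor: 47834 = 2^1 * 23917^1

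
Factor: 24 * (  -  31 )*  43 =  - 31992 = - 2^3*3^1*31^1*43^1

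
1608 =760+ 848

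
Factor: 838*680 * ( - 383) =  - 2^4*5^1*17^1*383^1*419^1=   - 218248720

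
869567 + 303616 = 1173183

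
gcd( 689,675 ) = 1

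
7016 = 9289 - 2273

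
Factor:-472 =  - 2^3*59^1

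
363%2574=363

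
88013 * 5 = 440065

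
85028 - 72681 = 12347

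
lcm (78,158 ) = 6162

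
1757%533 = 158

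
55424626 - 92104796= - 36680170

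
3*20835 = 62505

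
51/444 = 17/148 = 0.11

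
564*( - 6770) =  - 3818280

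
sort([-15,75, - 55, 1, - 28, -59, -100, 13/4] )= [ - 100,-59,- 55, - 28,-15, 1,13/4, 75] 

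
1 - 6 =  - 5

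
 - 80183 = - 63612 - 16571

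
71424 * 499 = 35640576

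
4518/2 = 2259 = 2259.00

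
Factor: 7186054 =2^1*587^1*6121^1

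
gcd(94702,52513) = 1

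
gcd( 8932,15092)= 308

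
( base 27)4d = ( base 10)121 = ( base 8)171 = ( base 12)A1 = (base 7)232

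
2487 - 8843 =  -6356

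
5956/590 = 2978/295 = 10.09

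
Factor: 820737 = 3^2*91193^1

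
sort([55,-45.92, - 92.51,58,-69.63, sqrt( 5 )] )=[-92.51, -69.63,-45.92, sqrt( 5), 55,58]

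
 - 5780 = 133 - 5913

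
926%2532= 926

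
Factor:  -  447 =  - 3^1*149^1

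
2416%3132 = 2416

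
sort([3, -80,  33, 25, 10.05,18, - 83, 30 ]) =[  -  83, -80,3,10.05,18, 25, 30,33]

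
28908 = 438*66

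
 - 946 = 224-1170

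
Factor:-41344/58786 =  - 2^6 * 7^( - 1 ) * 13^( - 1 ) = -64/91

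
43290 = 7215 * 6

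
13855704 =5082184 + 8773520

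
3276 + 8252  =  11528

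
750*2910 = 2182500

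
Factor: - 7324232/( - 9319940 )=1831058/2329985 = 2^1 * 5^( - 1) * 7^( - 1 )*211^1 * 4339^1 * 66571^ ( - 1 ) 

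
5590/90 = 559/9 = 62.11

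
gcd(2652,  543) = 3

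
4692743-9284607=-4591864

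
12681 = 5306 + 7375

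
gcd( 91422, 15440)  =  2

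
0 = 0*638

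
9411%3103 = 102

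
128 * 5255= 672640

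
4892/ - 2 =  - 2446+0/1 =-2446.00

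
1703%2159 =1703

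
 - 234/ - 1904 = 117/952 = 0.12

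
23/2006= 23/2006 = 0.01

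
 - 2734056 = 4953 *( - 552)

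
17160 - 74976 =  - 57816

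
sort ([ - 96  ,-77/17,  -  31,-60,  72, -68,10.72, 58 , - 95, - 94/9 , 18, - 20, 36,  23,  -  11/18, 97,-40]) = [-96, - 95, - 68, - 60, - 40, - 31,-20, - 94/9  ,- 77/17, - 11/18, 10.72, 18 , 23, 36, 58,72, 97 ] 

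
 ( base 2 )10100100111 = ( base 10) 1319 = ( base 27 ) 1LN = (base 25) 22j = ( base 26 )1oj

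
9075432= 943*9624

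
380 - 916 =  - 536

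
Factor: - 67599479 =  - 67599479^1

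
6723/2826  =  747/314  =  2.38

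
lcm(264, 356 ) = 23496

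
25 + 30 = 55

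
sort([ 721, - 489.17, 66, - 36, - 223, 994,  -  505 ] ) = [  -  505,  -  489.17, -223, - 36,  66, 721, 994 ]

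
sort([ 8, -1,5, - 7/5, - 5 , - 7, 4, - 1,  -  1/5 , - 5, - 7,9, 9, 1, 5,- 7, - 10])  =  [ - 10, - 7,-7, - 7, - 5, - 5,- 7/5, - 1, - 1, - 1/5, 1, 4, 5, 5, 8, 9 , 9 ] 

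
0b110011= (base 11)47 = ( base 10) 51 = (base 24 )23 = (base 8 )63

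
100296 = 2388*42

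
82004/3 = 27334 + 2/3 = 27334.67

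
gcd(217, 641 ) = 1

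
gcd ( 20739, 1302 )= 93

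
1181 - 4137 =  - 2956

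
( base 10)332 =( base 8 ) 514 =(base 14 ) 19a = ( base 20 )gc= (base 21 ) FH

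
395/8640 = 79/1728  =  0.05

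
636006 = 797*798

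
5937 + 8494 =14431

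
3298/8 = 412+1/4 = 412.25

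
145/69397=5/2393 = 0.00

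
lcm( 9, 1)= 9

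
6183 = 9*687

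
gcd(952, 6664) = 952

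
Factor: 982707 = 3^1*11^1*97^1 * 307^1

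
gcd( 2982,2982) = 2982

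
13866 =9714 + 4152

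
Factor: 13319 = 19^1*701^1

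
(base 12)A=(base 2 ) 1010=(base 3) 101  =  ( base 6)14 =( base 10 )10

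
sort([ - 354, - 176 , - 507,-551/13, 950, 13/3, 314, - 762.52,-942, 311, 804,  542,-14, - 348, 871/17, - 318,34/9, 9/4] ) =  [ - 942, - 762.52, - 507 , - 354, - 348 , - 318, - 176, - 551/13, - 14, 9/4, 34/9,  13/3, 871/17, 311,314, 542, 804,950]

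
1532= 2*766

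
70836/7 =70836/7 =10119.43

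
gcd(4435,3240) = 5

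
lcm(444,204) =7548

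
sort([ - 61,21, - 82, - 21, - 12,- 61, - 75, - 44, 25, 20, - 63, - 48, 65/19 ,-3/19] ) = [ - 82 , - 75, - 63,- 61, - 61, -48, - 44, - 21, - 12, - 3/19,65/19,20,21,25 ] 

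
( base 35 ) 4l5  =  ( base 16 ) 1608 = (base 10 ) 5640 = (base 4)1120020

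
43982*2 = 87964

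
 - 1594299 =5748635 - 7342934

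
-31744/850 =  - 38 + 278/425 = -37.35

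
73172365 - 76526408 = -3354043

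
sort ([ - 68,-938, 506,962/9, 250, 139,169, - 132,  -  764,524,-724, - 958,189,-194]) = [ - 958,-938, - 764, - 724,- 194,-132, - 68,962/9,139 , 169 , 189, 250,506,524]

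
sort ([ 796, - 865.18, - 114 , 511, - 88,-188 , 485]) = [ - 865.18,-188, - 114 , - 88, 485,  511, 796 ] 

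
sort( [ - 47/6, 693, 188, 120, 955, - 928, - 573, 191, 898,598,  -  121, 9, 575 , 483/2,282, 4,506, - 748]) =[ - 928, - 748, - 573 , - 121, - 47/6, 4,9, 120,188,191,  483/2,  282,506,575, 598, 693, 898, 955]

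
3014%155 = 69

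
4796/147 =32 +92/147 = 32.63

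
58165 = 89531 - 31366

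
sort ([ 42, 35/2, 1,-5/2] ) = [ - 5/2,1,35/2, 42] 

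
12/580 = 3/145 = 0.02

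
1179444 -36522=1142922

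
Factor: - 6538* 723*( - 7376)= 34866160224= 2^5*3^1  *  7^1 * 241^1*461^1*467^1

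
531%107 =103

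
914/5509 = 914/5509 = 0.17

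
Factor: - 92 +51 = -41^1  =  -41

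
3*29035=87105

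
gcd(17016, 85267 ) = 1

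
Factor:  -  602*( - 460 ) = 2^3*5^1 *7^1 *23^1*43^1 = 276920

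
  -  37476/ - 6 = 6246/1 = 6246.00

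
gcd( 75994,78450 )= 2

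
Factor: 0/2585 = 0 = 0^1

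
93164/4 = 23291 = 23291.00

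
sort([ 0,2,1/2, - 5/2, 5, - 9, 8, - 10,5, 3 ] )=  [ - 10, - 9, - 5/2,0,1/2,2, 3,5,5,  8] 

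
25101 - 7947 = 17154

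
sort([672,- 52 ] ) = [ - 52,672] 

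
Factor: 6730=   2^1*5^1*673^1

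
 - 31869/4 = -31869/4 =-7967.25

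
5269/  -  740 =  - 5269/740 = -7.12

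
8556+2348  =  10904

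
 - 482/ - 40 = 12 + 1/20= 12.05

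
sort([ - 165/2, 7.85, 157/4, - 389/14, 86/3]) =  [ - 165/2, - 389/14, 7.85, 86/3, 157/4] 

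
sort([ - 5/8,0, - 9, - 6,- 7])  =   [ - 9,- 7, - 6 , - 5/8, 0 ] 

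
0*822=0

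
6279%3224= 3055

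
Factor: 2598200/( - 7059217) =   -  236200/641747 = - 2^3*5^2*1181^1*641747^( - 1)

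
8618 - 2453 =6165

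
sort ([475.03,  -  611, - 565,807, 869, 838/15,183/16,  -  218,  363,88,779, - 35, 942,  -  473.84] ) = [ - 611,-565,  -  473.84, - 218,  -  35,183/16,838/15,88,363, 475.03,779, 807, 869, 942]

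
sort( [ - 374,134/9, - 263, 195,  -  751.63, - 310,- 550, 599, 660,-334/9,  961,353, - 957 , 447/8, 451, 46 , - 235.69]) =[ - 957, - 751.63,-550, - 374, - 310, - 263  ,-235.69,- 334/9,134/9, 46, 447/8,195,353, 451, 599, 660,961]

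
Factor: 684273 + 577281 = 1261554 = 2^1*3^1*7^3*613^1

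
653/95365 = 653/95365 = 0.01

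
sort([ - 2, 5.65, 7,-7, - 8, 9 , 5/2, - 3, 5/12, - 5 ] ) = [-8,-7,-5, - 3, - 2,  5/12, 5/2, 5.65, 7,9]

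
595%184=43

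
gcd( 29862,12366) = 54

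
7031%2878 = 1275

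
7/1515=7/1515  =  0.00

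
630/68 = 315/34 = 9.26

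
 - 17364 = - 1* 17364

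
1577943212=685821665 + 892121547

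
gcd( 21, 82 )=1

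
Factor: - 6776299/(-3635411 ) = 13^( - 1 )*29^( - 1 ) *857^1*7907^1*9643^ ( - 1 ) 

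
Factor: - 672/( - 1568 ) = 3/7 = 3^1 * 7^( -1)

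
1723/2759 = 1723/2759 = 0.62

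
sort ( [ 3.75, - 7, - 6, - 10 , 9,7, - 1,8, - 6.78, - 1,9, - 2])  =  [ - 10, - 7, - 6.78,  -  6, - 2,-1 ,-1, 3.75,7 , 8, 9,9 ] 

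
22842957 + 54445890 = 77288847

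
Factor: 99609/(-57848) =-2^(-3 )*3^1*7^(  -  1)*1033^(-1)*33203^1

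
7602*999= 7594398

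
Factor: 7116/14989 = 2^2 * 3^1*13^( - 1 ) * 593^1*1153^( - 1)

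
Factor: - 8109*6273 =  - 3^4  *17^2 *41^1*53^1 = - 50867757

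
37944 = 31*1224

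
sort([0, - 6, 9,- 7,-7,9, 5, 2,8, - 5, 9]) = [-7,-7, - 6, - 5, 0, 2,5, 8,9, 9 , 9 ] 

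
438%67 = 36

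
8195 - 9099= - 904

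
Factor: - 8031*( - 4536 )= 2^3*3^5*7^1*2677^1 = 36428616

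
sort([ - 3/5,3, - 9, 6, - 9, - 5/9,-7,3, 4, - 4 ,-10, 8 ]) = [ - 10,-9, - 9, - 7, - 4,-3/5, - 5/9,3,3,4,6 , 8] 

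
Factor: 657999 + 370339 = 2^1*61^1*8429^1 = 1028338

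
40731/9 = 4525+2/3 = 4525.67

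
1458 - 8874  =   - 7416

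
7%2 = 1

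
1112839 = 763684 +349155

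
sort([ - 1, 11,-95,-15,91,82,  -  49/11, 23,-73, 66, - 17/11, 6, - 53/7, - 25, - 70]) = [ - 95, - 73, - 70,-25, - 15,-53/7, -49/11,-17/11, - 1, 6, 11,23, 66, 82,91 ]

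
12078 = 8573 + 3505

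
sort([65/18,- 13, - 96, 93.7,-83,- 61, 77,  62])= [-96, - 83,-61,-13, 65/18,62 , 77,93.7 ] 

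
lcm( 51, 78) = 1326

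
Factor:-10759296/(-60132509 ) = 2^7*3^1*73^(-1)*79^( - 1 ) * 10427^( - 1)*28019^1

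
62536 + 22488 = 85024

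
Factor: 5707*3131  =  13^1*31^1*101^1*439^1 = 17868617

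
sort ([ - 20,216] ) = [-20, 216]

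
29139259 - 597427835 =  - 568288576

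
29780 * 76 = 2263280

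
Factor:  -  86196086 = -2^1*17^1 * 2535179^1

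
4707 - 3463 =1244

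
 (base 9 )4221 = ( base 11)2366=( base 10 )3097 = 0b110000011001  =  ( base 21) 70a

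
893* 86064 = 76855152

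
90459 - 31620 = 58839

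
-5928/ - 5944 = 741/743 = 1.00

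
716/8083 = 716/8083  =  0.09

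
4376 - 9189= - 4813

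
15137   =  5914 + 9223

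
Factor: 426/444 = 71/74 = 2^(  -  1 )*37^( - 1)*71^1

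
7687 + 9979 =17666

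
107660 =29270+78390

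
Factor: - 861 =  - 3^1*7^1*41^1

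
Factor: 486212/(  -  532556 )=-121553/133139 = - 29^ ( - 1 ) * 4591^( - 1 ) * 121553^1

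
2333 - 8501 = - 6168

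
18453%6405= 5643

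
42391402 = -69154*( - 613) 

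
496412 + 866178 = 1362590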